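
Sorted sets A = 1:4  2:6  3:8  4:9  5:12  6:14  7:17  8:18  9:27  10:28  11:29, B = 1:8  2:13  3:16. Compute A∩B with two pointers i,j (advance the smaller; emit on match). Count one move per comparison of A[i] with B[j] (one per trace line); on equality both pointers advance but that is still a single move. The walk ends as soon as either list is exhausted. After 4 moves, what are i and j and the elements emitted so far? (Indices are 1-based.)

[i=1,j=1] 4<8 → i++
[i=2,j=1] 6<8 → i++
[i=3,j=1] 8==8 emit → i++,j++
[i=4,j=2] 9<13 → i++

i=5, j=2, emitted=[8]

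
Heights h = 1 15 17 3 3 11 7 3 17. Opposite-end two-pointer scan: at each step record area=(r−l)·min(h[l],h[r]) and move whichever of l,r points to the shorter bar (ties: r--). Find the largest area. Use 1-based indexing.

[1,9] min(1,17)*8=8 best=8 * → l++
[2,9] min(15,17)*7=105 best=105 * → l++
[3,9] min(17,17)*6=102 best=105 → r--
[3,8] min(17,3)*5=15 best=105 → r--
[3,7] min(17,7)*4=28 best=105 → r--
[3,6] min(17,11)*3=33 best=105 → r--
[3,5] min(17,3)*2=6 best=105 → r--
[3,4] min(17,3)*1=3 best=105 → r--

max area = 105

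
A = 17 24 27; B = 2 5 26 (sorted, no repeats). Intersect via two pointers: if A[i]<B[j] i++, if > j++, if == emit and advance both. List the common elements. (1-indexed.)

intersection = []

i=1 j=1: 17>2, j++
i=1 j=2: 17>5, j++
i=1 j=3: 17<26, i++
i=2 j=3: 24<26, i++
i=3 j=3: 27>26, j++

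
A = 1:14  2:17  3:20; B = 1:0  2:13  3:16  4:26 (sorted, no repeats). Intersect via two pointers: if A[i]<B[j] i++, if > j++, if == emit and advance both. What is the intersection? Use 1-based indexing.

intersection = []

i=1 j=1: 14>0, j++
i=1 j=2: 14>13, j++
i=1 j=3: 14<16, i++
i=2 j=3: 17>16, j++
i=2 j=4: 17<26, i++
i=3 j=4: 20<26, i++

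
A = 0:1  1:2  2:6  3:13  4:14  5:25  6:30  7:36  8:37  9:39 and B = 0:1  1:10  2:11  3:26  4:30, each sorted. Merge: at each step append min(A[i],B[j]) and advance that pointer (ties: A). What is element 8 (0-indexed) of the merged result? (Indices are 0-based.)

merged[8] = 25

[i=0,j=0] A[i]=1<=B[j]=1 take 1 → i++
[i=1,j=0] A[i]=2>B[j]=1 take 1 → j++
[i=1,j=1] A[i]=2<=B[j]=10 take 2 → i++
[i=2,j=1] A[i]=6<=B[j]=10 take 6 → i++
[i=3,j=1] A[i]=13>B[j]=10 take 10 → j++
[i=3,j=2] A[i]=13>B[j]=11 take 11 → j++
[i=3,j=3] A[i]=13<=B[j]=26 take 13 → i++
[i=4,j=3] A[i]=14<=B[j]=26 take 14 → i++
[i=5,j=3] A[i]=25<=B[j]=26 take 25 → i++
[i=6,j=3] A[i]=30>B[j]=26 take 26 → j++
[i=6,j=4] A[i]=30<=B[j]=30 take 30 → i++
[i=7,j=4] A[i]=36>B[j]=30 take 30 → j++
[i=7,j=5] B done, take A[i]=36 → i++
[i=8,j=5] B done, take A[i]=37 → i++
[i=9,j=5] B done, take A[i]=39 → i++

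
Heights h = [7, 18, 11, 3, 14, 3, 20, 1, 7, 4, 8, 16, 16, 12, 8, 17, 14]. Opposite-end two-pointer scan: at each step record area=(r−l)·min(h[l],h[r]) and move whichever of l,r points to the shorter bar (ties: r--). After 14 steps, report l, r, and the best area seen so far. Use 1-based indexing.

l=5, r=7, best area=238

l=1 r=17: min(7,14)*16=112 best=112 *, l++
l=2 r=17: min(18,14)*15=210 best=210 *, r--
l=2 r=16: min(18,17)*14=238 best=238 *, r--
l=2 r=15: min(18,8)*13=104 best=238, r--
l=2 r=14: min(18,12)*12=144 best=238, r--
l=2 r=13: min(18,16)*11=176 best=238, r--
l=2 r=12: min(18,16)*10=160 best=238, r--
l=2 r=11: min(18,8)*9=72 best=238, r--
l=2 r=10: min(18,4)*8=32 best=238, r--
l=2 r=9: min(18,7)*7=49 best=238, r--
l=2 r=8: min(18,1)*6=6 best=238, r--
l=2 r=7: min(18,20)*5=90 best=238, l++
l=3 r=7: min(11,20)*4=44 best=238, l++
l=4 r=7: min(3,20)*3=9 best=238, l++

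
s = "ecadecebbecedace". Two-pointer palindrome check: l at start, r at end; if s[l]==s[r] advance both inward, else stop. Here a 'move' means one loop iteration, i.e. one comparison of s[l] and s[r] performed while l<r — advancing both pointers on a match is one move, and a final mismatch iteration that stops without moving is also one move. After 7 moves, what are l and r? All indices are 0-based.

l=7, r=8

[0,15] 'e'=='e' → l++,r--
[1,14] 'c'=='c' → l++,r--
[2,13] 'a'=='a' → l++,r--
[3,12] 'd'=='d' → l++,r--
[4,11] 'e'=='e' → l++,r--
[5,10] 'c'=='c' → l++,r--
[6,9] 'e'=='e' → l++,r--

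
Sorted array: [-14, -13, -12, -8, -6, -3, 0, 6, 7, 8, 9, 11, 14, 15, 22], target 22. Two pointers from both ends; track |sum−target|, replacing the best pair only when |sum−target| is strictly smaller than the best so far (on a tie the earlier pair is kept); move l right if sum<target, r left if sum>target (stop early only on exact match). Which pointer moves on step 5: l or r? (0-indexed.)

l=0 r=14: -14+22=8 d=14 *, l++
l=1 r=14: -13+22=9 d=13 *, l++
l=2 r=14: -12+22=10 d=12 *, l++
l=3 r=14: -8+22=14 d=8 *, l++
l=4 r=14: -6+22=16 d=6 *, l++

l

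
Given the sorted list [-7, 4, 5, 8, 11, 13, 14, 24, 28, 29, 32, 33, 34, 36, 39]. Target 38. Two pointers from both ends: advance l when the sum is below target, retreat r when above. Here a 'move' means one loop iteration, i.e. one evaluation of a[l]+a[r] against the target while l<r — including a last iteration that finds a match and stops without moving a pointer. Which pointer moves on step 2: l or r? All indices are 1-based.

[1,15] -7+39=32 <38 → l++
[2,15] 4+39=43 >38 → r--

r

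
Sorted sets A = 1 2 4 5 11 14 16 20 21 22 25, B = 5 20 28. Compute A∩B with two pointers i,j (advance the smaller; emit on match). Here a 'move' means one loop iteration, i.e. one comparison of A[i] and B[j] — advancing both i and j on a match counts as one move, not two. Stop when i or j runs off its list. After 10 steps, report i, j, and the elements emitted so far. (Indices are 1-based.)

i=11, j=3, emitted=[5, 20]

i=1 j=1: 1<5, i++
i=2 j=1: 2<5, i++
i=3 j=1: 4<5, i++
i=4 j=1: 5==5 emit, i++,j++
i=5 j=2: 11<20, i++
i=6 j=2: 14<20, i++
i=7 j=2: 16<20, i++
i=8 j=2: 20==20 emit, i++,j++
i=9 j=3: 21<28, i++
i=10 j=3: 22<28, i++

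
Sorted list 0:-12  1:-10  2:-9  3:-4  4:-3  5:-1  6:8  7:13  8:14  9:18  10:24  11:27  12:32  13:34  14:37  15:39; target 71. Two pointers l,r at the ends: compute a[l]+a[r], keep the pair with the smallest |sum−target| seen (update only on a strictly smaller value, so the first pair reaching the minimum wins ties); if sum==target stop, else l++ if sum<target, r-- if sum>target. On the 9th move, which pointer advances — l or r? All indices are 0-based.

[0,15] -12+39=27 d=44 * → l++
[1,15] -10+39=29 d=42 * → l++
[2,15] -9+39=30 d=41 * → l++
[3,15] -4+39=35 d=36 * → l++
[4,15] -3+39=36 d=35 * → l++
[5,15] -1+39=38 d=33 * → l++
[6,15] 8+39=47 d=24 * → l++
[7,15] 13+39=52 d=19 * → l++
[8,15] 14+39=53 d=18 * → l++

l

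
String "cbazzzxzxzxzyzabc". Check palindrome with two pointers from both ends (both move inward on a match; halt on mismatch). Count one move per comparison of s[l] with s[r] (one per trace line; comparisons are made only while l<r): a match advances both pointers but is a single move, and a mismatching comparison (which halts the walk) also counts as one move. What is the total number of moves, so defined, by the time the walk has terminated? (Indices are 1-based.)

l=1 r=17: 'c'=='c', l++,r--
l=2 r=16: 'b'=='b', l++,r--
l=3 r=15: 'a'=='a', l++,r--
l=4 r=14: 'z'=='z', l++,r--
l=5 r=13: 'z'!='y', stop

5 moves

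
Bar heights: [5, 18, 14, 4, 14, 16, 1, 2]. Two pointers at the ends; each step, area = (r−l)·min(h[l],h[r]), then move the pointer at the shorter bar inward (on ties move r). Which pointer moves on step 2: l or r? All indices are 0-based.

r

l=0 r=7: min(5,2)*7=14 best=14 *, r--
l=0 r=6: min(5,1)*6=6 best=14, r--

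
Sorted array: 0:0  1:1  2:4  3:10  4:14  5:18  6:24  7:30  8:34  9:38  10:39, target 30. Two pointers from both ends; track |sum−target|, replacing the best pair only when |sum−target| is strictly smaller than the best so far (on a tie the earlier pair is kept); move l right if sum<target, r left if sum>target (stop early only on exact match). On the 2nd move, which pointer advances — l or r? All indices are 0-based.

[0,10] 0+39=39 d=9 * → r--
[0,9] 0+38=38 d=8 * → r--

r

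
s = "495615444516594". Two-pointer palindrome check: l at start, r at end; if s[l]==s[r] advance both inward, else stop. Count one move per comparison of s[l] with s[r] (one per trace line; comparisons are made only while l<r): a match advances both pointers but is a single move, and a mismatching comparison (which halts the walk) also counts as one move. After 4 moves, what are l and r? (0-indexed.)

l=4, r=10

[0,14] '4'=='4' → l++,r--
[1,13] '9'=='9' → l++,r--
[2,12] '5'=='5' → l++,r--
[3,11] '6'=='6' → l++,r--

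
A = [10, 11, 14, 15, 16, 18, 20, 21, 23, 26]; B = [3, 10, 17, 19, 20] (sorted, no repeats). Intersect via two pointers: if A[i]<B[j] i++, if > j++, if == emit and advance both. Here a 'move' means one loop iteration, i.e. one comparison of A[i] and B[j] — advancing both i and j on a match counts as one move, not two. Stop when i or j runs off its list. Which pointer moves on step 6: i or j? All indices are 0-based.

[i=0,j=0] 10>3 → j++
[i=0,j=1] 10==10 emit → i++,j++
[i=1,j=2] 11<17 → i++
[i=2,j=2] 14<17 → i++
[i=3,j=2] 15<17 → i++
[i=4,j=2] 16<17 → i++

i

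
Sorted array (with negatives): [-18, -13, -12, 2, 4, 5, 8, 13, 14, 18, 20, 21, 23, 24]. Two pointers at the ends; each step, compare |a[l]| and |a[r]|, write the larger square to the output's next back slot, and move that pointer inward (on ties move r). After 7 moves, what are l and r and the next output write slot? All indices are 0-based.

l=1, r=7, next write slot=6

l=0 r=13: |-18|<=|24| out[13]=576, r--
l=0 r=12: |-18|<=|23| out[12]=529, r--
l=0 r=11: |-18|<=|21| out[11]=441, r--
l=0 r=10: |-18|<=|20| out[10]=400, r--
l=0 r=9: |-18|<=|18| out[9]=324, r--
l=0 r=8: |-18|>|14| out[8]=324, l++
l=1 r=8: |-13|<=|14| out[7]=196, r--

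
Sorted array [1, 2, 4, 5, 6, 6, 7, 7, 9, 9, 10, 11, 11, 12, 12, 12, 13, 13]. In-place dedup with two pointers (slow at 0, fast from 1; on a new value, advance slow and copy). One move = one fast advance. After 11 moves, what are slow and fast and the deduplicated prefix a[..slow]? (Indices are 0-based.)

slow=8, fast=12, prefix=[1, 2, 4, 5, 6, 7, 9, 10, 11]

(s=0,f=1) a[fast]=2≠a[slow]=1 write a[1]=2 → slow++,fast++
(s=1,f=2) a[fast]=4≠a[slow]=2 write a[2]=4 → slow++,fast++
(s=2,f=3) a[fast]=5≠a[slow]=4 write a[3]=5 → slow++,fast++
(s=3,f=4) a[fast]=6≠a[slow]=5 write a[4]=6 → slow++,fast++
(s=4,f=5) a[fast]=6=a[slow] dup → fast++
(s=4,f=6) a[fast]=7≠a[slow]=6 write a[5]=7 → slow++,fast++
(s=5,f=7) a[fast]=7=a[slow] dup → fast++
(s=5,f=8) a[fast]=9≠a[slow]=7 write a[6]=9 → slow++,fast++
(s=6,f=9) a[fast]=9=a[slow] dup → fast++
(s=6,f=10) a[fast]=10≠a[slow]=9 write a[7]=10 → slow++,fast++
(s=7,f=11) a[fast]=11≠a[slow]=10 write a[8]=11 → slow++,fast++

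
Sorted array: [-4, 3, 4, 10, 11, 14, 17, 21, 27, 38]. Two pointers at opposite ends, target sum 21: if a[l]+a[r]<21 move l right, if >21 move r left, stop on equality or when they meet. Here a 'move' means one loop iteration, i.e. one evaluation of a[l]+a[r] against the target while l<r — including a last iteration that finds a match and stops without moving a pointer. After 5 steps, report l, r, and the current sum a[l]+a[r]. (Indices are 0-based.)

l=2, r=6, sum=21

l=0 r=9: -4+38=34 >21, r--
l=0 r=8: -4+27=23 >21, r--
l=0 r=7: -4+21=17 <21, l++
l=1 r=7: 3+21=24 >21, r--
l=1 r=6: 3+17=20 <21, l++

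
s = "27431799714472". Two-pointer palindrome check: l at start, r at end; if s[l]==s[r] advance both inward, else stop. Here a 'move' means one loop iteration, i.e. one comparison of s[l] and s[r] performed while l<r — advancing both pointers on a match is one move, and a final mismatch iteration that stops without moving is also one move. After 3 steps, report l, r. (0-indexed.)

l=0 r=13: '2'=='2', l++,r--
l=1 r=12: '7'=='7', l++,r--
l=2 r=11: '4'=='4', l++,r--

l=3, r=10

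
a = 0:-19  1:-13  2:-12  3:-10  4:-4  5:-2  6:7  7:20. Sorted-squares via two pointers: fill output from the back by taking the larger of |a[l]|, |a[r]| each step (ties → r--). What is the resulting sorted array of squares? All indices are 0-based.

l=0 r=7: |-19|<=|20| out[7]=400, r--
l=0 r=6: |-19|>|7| out[6]=361, l++
l=1 r=6: |-13|>|7| out[5]=169, l++
l=2 r=6: |-12|>|7| out[4]=144, l++
l=3 r=6: |-10|>|7| out[3]=100, l++
l=4 r=6: |-4|<=|7| out[2]=49, r--
l=4 r=5: |-4|>|-2| out[1]=16, l++
l=5 r=5: |-2|<=|-2| out[0]=4, r--

[4, 16, 49, 100, 144, 169, 361, 400]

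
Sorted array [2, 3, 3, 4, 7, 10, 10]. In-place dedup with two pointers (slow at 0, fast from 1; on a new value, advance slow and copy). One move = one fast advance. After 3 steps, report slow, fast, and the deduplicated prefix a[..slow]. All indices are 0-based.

slow=0 fast=1: a[fast]=3≠a[slow]=2 write a[1]=3, slow++,fast++
slow=1 fast=2: a[fast]=3=a[slow] dup, fast++
slow=1 fast=3: a[fast]=4≠a[slow]=3 write a[2]=4, slow++,fast++

slow=2, fast=4, prefix=[2, 3, 4]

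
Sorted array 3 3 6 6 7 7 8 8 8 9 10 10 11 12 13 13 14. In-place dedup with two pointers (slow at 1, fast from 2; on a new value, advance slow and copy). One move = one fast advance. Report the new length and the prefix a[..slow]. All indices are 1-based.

slow=1 fast=2: a[fast]=3=a[slow] dup, fast++
slow=1 fast=3: a[fast]=6≠a[slow]=3 write a[2]=6, slow++,fast++
slow=2 fast=4: a[fast]=6=a[slow] dup, fast++
slow=2 fast=5: a[fast]=7≠a[slow]=6 write a[3]=7, slow++,fast++
slow=3 fast=6: a[fast]=7=a[slow] dup, fast++
slow=3 fast=7: a[fast]=8≠a[slow]=7 write a[4]=8, slow++,fast++
slow=4 fast=8: a[fast]=8=a[slow] dup, fast++
slow=4 fast=9: a[fast]=8=a[slow] dup, fast++
slow=4 fast=10: a[fast]=9≠a[slow]=8 write a[5]=9, slow++,fast++
slow=5 fast=11: a[fast]=10≠a[slow]=9 write a[6]=10, slow++,fast++
slow=6 fast=12: a[fast]=10=a[slow] dup, fast++
slow=6 fast=13: a[fast]=11≠a[slow]=10 write a[7]=11, slow++,fast++
slow=7 fast=14: a[fast]=12≠a[slow]=11 write a[8]=12, slow++,fast++
slow=8 fast=15: a[fast]=13≠a[slow]=12 write a[9]=13, slow++,fast++
slow=9 fast=16: a[fast]=13=a[slow] dup, fast++
slow=9 fast=17: a[fast]=14≠a[slow]=13 write a[10]=14, slow++,fast++

length 10; prefix = [3, 6, 7, 8, 9, 10, 11, 12, 13, 14]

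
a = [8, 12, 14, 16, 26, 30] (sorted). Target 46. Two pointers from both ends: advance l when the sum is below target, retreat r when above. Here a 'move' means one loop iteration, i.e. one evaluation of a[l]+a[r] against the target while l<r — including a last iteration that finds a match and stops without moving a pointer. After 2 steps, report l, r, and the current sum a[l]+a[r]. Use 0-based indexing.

l=2, r=5, sum=44

[0,5] 8+30=38 <46 → l++
[1,5] 12+30=42 <46 → l++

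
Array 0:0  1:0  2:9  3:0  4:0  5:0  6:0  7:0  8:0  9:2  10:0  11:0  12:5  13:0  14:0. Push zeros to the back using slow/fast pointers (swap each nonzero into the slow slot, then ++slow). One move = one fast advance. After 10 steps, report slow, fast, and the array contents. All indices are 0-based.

slow=2, fast=10, a=[9, 2, 0, 0, 0, 0, 0, 0, 0, 0, 0, 0, 5, 0, 0]

(s=0,f=0) a[fast]=0 → fast++
(s=0,f=1) a[fast]=0 → fast++
(s=0,f=2) a[fast]=9≠0 swap→a[0]=9 → slow++,fast++
(s=1,f=3) a[fast]=0 → fast++
(s=1,f=4) a[fast]=0 → fast++
(s=1,f=5) a[fast]=0 → fast++
(s=1,f=6) a[fast]=0 → fast++
(s=1,f=7) a[fast]=0 → fast++
(s=1,f=8) a[fast]=0 → fast++
(s=1,f=9) a[fast]=2≠0 swap→a[1]=2 → slow++,fast++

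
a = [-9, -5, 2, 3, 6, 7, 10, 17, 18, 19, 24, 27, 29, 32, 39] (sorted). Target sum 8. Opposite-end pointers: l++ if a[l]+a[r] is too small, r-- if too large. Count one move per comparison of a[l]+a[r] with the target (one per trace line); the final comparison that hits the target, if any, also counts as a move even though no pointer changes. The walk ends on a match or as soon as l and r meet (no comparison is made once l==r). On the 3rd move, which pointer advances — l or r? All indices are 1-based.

l=1 r=15: -9+39=30 >8, r--
l=1 r=14: -9+32=23 >8, r--
l=1 r=13: -9+29=20 >8, r--

r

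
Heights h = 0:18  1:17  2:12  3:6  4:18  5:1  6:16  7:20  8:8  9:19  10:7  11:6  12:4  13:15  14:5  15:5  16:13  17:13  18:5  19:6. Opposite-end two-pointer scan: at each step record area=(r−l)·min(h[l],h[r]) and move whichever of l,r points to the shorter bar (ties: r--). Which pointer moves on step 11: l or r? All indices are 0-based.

l

[0,19] min(18,6)*19=114 best=114 * → r--
[0,18] min(18,5)*18=90 best=114 → r--
[0,17] min(18,13)*17=221 best=221 * → r--
[0,16] min(18,13)*16=208 best=221 → r--
[0,15] min(18,5)*15=75 best=221 → r--
[0,14] min(18,5)*14=70 best=221 → r--
[0,13] min(18,15)*13=195 best=221 → r--
[0,12] min(18,4)*12=48 best=221 → r--
[0,11] min(18,6)*11=66 best=221 → r--
[0,10] min(18,7)*10=70 best=221 → r--
[0,9] min(18,19)*9=162 best=221 → l++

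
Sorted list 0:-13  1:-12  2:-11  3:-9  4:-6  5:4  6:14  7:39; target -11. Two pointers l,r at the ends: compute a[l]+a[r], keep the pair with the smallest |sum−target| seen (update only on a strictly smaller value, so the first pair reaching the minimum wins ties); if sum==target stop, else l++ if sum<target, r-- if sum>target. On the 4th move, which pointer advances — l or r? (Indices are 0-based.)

l

l=0 r=7: -13+39=26 d=37 *, r--
l=0 r=6: -13+14=1 d=12 *, r--
l=0 r=5: -13+4=-9 d=2 *, r--
l=0 r=4: -13+-6=-19 d=8, l++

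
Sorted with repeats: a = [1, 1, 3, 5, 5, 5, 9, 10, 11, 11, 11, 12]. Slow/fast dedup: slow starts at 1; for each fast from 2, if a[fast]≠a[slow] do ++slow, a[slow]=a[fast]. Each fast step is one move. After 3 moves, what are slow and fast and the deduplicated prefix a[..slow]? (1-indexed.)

slow=1 fast=2: a[fast]=1=a[slow] dup, fast++
slow=1 fast=3: a[fast]=3≠a[slow]=1 write a[2]=3, slow++,fast++
slow=2 fast=4: a[fast]=5≠a[slow]=3 write a[3]=5, slow++,fast++

slow=3, fast=5, prefix=[1, 3, 5]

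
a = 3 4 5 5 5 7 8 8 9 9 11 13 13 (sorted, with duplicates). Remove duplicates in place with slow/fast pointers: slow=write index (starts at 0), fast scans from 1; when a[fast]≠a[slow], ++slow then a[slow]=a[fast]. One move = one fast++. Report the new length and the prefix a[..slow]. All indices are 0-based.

length 8; prefix = [3, 4, 5, 7, 8, 9, 11, 13]

(s=0,f=1) a[fast]=4≠a[slow]=3 write a[1]=4 → slow++,fast++
(s=1,f=2) a[fast]=5≠a[slow]=4 write a[2]=5 → slow++,fast++
(s=2,f=3) a[fast]=5=a[slow] dup → fast++
(s=2,f=4) a[fast]=5=a[slow] dup → fast++
(s=2,f=5) a[fast]=7≠a[slow]=5 write a[3]=7 → slow++,fast++
(s=3,f=6) a[fast]=8≠a[slow]=7 write a[4]=8 → slow++,fast++
(s=4,f=7) a[fast]=8=a[slow] dup → fast++
(s=4,f=8) a[fast]=9≠a[slow]=8 write a[5]=9 → slow++,fast++
(s=5,f=9) a[fast]=9=a[slow] dup → fast++
(s=5,f=10) a[fast]=11≠a[slow]=9 write a[6]=11 → slow++,fast++
(s=6,f=11) a[fast]=13≠a[slow]=11 write a[7]=13 → slow++,fast++
(s=7,f=12) a[fast]=13=a[slow] dup → fast++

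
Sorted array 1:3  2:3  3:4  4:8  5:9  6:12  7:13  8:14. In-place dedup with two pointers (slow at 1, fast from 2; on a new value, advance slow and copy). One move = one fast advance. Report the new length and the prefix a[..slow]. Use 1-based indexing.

length 7; prefix = [3, 4, 8, 9, 12, 13, 14]

slow=1 fast=2: a[fast]=3=a[slow] dup, fast++
slow=1 fast=3: a[fast]=4≠a[slow]=3 write a[2]=4, slow++,fast++
slow=2 fast=4: a[fast]=8≠a[slow]=4 write a[3]=8, slow++,fast++
slow=3 fast=5: a[fast]=9≠a[slow]=8 write a[4]=9, slow++,fast++
slow=4 fast=6: a[fast]=12≠a[slow]=9 write a[5]=12, slow++,fast++
slow=5 fast=7: a[fast]=13≠a[slow]=12 write a[6]=13, slow++,fast++
slow=6 fast=8: a[fast]=14≠a[slow]=13 write a[7]=14, slow++,fast++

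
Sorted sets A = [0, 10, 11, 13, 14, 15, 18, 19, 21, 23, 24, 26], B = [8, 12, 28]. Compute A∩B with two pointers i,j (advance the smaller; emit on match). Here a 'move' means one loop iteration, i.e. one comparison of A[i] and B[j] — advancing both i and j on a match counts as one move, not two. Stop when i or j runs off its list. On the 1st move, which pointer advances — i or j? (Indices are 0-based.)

i

i=0 j=0: 0<8, i++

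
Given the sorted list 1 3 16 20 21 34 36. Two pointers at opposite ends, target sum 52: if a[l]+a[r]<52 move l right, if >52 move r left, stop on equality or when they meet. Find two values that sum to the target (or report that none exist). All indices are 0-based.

l=0 r=6: 1+36=37 <52, l++
l=1 r=6: 3+36=39 <52, l++
l=2 r=6: 16+36=52, found

(16, 36)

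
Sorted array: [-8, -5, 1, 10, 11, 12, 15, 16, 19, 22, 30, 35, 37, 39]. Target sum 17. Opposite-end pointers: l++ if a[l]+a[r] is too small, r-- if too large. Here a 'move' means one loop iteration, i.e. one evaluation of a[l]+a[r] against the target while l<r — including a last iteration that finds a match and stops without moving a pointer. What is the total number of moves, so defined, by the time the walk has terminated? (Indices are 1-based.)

6 moves

l=1 r=14: -8+39=31 >17, r--
l=1 r=13: -8+37=29 >17, r--
l=1 r=12: -8+35=27 >17, r--
l=1 r=11: -8+30=22 >17, r--
l=1 r=10: -8+22=14 <17, l++
l=2 r=10: -5+22=17, found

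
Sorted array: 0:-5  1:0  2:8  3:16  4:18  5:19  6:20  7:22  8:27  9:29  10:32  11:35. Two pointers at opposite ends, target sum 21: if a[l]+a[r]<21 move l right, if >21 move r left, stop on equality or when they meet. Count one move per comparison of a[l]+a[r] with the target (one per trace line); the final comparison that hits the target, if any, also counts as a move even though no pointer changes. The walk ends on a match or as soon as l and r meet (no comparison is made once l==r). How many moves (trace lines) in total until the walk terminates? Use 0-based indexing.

11 moves

[0,11] -5+35=30 >21 → r--
[0,10] -5+32=27 >21 → r--
[0,9] -5+29=24 >21 → r--
[0,8] -5+27=22 >21 → r--
[0,7] -5+22=17 <21 → l++
[1,7] 0+22=22 >21 → r--
[1,6] 0+20=20 <21 → l++
[2,6] 8+20=28 >21 → r--
[2,5] 8+19=27 >21 → r--
[2,4] 8+18=26 >21 → r--
[2,3] 8+16=24 >21 → r--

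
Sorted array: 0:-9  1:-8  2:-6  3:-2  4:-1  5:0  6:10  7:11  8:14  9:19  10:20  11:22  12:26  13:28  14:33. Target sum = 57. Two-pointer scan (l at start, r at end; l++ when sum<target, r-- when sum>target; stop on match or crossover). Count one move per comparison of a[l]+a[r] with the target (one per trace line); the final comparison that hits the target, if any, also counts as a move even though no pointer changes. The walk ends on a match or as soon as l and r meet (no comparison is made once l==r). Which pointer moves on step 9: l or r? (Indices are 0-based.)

[0,14] -9+33=24 <57 → l++
[1,14] -8+33=25 <57 → l++
[2,14] -6+33=27 <57 → l++
[3,14] -2+33=31 <57 → l++
[4,14] -1+33=32 <57 → l++
[5,14] 0+33=33 <57 → l++
[6,14] 10+33=43 <57 → l++
[7,14] 11+33=44 <57 → l++
[8,14] 14+33=47 <57 → l++

l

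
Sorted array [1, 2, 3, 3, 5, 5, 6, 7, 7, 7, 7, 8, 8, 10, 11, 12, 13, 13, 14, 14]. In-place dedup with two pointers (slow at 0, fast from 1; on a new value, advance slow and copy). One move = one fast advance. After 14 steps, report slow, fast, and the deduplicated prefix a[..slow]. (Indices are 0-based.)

slow=8, fast=15, prefix=[1, 2, 3, 5, 6, 7, 8, 10, 11]

slow=0 fast=1: a[fast]=2≠a[slow]=1 write a[1]=2, slow++,fast++
slow=1 fast=2: a[fast]=3≠a[slow]=2 write a[2]=3, slow++,fast++
slow=2 fast=3: a[fast]=3=a[slow] dup, fast++
slow=2 fast=4: a[fast]=5≠a[slow]=3 write a[3]=5, slow++,fast++
slow=3 fast=5: a[fast]=5=a[slow] dup, fast++
slow=3 fast=6: a[fast]=6≠a[slow]=5 write a[4]=6, slow++,fast++
slow=4 fast=7: a[fast]=7≠a[slow]=6 write a[5]=7, slow++,fast++
slow=5 fast=8: a[fast]=7=a[slow] dup, fast++
slow=5 fast=9: a[fast]=7=a[slow] dup, fast++
slow=5 fast=10: a[fast]=7=a[slow] dup, fast++
slow=5 fast=11: a[fast]=8≠a[slow]=7 write a[6]=8, slow++,fast++
slow=6 fast=12: a[fast]=8=a[slow] dup, fast++
slow=6 fast=13: a[fast]=10≠a[slow]=8 write a[7]=10, slow++,fast++
slow=7 fast=14: a[fast]=11≠a[slow]=10 write a[8]=11, slow++,fast++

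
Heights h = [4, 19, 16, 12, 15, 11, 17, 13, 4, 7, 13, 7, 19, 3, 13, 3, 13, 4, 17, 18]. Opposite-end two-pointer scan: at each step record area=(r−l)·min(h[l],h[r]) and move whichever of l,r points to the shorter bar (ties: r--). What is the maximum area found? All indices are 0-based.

max area = 324

l=0 r=19: min(4,18)*19=76 best=76 *, l++
l=1 r=19: min(19,18)*18=324 best=324 *, r--
l=1 r=18: min(19,17)*17=289 best=324, r--
l=1 r=17: min(19,4)*16=64 best=324, r--
l=1 r=16: min(19,13)*15=195 best=324, r--
l=1 r=15: min(19,3)*14=42 best=324, r--
l=1 r=14: min(19,13)*13=169 best=324, r--
l=1 r=13: min(19,3)*12=36 best=324, r--
l=1 r=12: min(19,19)*11=209 best=324, r--
l=1 r=11: min(19,7)*10=70 best=324, r--
l=1 r=10: min(19,13)*9=117 best=324, r--
l=1 r=9: min(19,7)*8=56 best=324, r--
l=1 r=8: min(19,4)*7=28 best=324, r--
l=1 r=7: min(19,13)*6=78 best=324, r--
l=1 r=6: min(19,17)*5=85 best=324, r--
l=1 r=5: min(19,11)*4=44 best=324, r--
l=1 r=4: min(19,15)*3=45 best=324, r--
l=1 r=3: min(19,12)*2=24 best=324, r--
l=1 r=2: min(19,16)*1=16 best=324, r--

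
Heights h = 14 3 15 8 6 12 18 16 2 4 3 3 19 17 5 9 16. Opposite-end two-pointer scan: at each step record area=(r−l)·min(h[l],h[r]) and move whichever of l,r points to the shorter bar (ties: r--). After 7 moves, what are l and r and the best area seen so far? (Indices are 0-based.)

l=0 r=16: min(14,16)*16=224 best=224 *, l++
l=1 r=16: min(3,16)*15=45 best=224, l++
l=2 r=16: min(15,16)*14=210 best=224, l++
l=3 r=16: min(8,16)*13=104 best=224, l++
l=4 r=16: min(6,16)*12=72 best=224, l++
l=5 r=16: min(12,16)*11=132 best=224, l++
l=6 r=16: min(18,16)*10=160 best=224, r--

l=6, r=15, best area=224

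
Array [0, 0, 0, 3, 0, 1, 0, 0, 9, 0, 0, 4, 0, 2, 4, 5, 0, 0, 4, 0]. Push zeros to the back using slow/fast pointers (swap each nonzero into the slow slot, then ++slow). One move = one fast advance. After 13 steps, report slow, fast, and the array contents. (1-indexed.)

(s=1,f=1) a[fast]=0 → fast++
(s=1,f=2) a[fast]=0 → fast++
(s=1,f=3) a[fast]=0 → fast++
(s=1,f=4) a[fast]=3≠0 swap→a[1]=3 → slow++,fast++
(s=2,f=5) a[fast]=0 → fast++
(s=2,f=6) a[fast]=1≠0 swap→a[2]=1 → slow++,fast++
(s=3,f=7) a[fast]=0 → fast++
(s=3,f=8) a[fast]=0 → fast++
(s=3,f=9) a[fast]=9≠0 swap→a[3]=9 → slow++,fast++
(s=4,f=10) a[fast]=0 → fast++
(s=4,f=11) a[fast]=0 → fast++
(s=4,f=12) a[fast]=4≠0 swap→a[4]=4 → slow++,fast++
(s=5,f=13) a[fast]=0 → fast++

slow=5, fast=14, a=[3, 1, 9, 4, 0, 0, 0, 0, 0, 0, 0, 0, 0, 2, 4, 5, 0, 0, 4, 0]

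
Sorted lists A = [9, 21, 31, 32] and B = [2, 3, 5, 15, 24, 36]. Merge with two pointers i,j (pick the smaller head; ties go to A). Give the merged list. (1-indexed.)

[i=1,j=1] A[i]=9>B[j]=2 take 2 → j++
[i=1,j=2] A[i]=9>B[j]=3 take 3 → j++
[i=1,j=3] A[i]=9>B[j]=5 take 5 → j++
[i=1,j=4] A[i]=9<=B[j]=15 take 9 → i++
[i=2,j=4] A[i]=21>B[j]=15 take 15 → j++
[i=2,j=5] A[i]=21<=B[j]=24 take 21 → i++
[i=3,j=5] A[i]=31>B[j]=24 take 24 → j++
[i=3,j=6] A[i]=31<=B[j]=36 take 31 → i++
[i=4,j=6] A[i]=32<=B[j]=36 take 32 → i++
[i=5,j=6] A done, take B[j]=36 → j++

[2, 3, 5, 9, 15, 21, 24, 31, 32, 36]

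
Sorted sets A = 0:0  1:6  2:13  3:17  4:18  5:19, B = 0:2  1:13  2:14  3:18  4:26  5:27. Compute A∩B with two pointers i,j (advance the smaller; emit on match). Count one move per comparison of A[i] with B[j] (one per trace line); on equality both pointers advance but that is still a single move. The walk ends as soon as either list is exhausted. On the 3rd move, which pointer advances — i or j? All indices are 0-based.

[i=0,j=0] 0<2 → i++
[i=1,j=0] 6>2 → j++
[i=1,j=1] 6<13 → i++

i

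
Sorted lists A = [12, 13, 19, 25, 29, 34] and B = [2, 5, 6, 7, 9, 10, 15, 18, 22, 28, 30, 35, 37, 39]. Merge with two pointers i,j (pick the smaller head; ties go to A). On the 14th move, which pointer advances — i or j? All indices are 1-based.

i=1 j=1: A[i]=12>B[j]=2 take 2, j++
i=1 j=2: A[i]=12>B[j]=5 take 5, j++
i=1 j=3: A[i]=12>B[j]=6 take 6, j++
i=1 j=4: A[i]=12>B[j]=7 take 7, j++
i=1 j=5: A[i]=12>B[j]=9 take 9, j++
i=1 j=6: A[i]=12>B[j]=10 take 10, j++
i=1 j=7: A[i]=12<=B[j]=15 take 12, i++
i=2 j=7: A[i]=13<=B[j]=15 take 13, i++
i=3 j=7: A[i]=19>B[j]=15 take 15, j++
i=3 j=8: A[i]=19>B[j]=18 take 18, j++
i=3 j=9: A[i]=19<=B[j]=22 take 19, i++
i=4 j=9: A[i]=25>B[j]=22 take 22, j++
i=4 j=10: A[i]=25<=B[j]=28 take 25, i++
i=5 j=10: A[i]=29>B[j]=28 take 28, j++

j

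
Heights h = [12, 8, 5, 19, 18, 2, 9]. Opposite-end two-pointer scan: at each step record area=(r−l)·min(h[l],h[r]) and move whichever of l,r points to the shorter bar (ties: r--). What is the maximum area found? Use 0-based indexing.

max area = 54

l=0 r=6: min(12,9)*6=54 best=54 *, r--
l=0 r=5: min(12,2)*5=10 best=54, r--
l=0 r=4: min(12,18)*4=48 best=54, l++
l=1 r=4: min(8,18)*3=24 best=54, l++
l=2 r=4: min(5,18)*2=10 best=54, l++
l=3 r=4: min(19,18)*1=18 best=54, r--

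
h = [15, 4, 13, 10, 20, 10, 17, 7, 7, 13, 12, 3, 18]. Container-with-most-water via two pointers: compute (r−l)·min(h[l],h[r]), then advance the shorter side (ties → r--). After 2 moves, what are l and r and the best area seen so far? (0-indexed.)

l=2, r=12, best area=180

l=0 r=12: min(15,18)*12=180 best=180 *, l++
l=1 r=12: min(4,18)*11=44 best=180, l++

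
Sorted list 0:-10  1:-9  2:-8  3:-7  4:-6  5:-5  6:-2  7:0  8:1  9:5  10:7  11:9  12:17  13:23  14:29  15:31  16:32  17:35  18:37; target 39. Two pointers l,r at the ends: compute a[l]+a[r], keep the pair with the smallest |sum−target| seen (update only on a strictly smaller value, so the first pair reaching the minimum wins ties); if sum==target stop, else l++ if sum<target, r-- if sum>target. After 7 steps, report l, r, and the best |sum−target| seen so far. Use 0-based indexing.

[0,18] -10+37=27 d=12 * → l++
[1,18] -9+37=28 d=11 * → l++
[2,18] -8+37=29 d=10 * → l++
[3,18] -7+37=30 d=9 * → l++
[4,18] -6+37=31 d=8 * → l++
[5,18] -5+37=32 d=7 * → l++
[6,18] -2+37=35 d=4 * → l++

l=7, r=18, best |Δ|=4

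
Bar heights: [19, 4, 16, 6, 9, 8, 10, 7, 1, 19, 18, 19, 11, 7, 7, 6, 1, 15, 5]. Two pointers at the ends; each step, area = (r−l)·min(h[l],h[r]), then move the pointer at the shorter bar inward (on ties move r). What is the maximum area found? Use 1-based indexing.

max area = 255

l=1 r=19: min(19,5)*18=90 best=90 *, r--
l=1 r=18: min(19,15)*17=255 best=255 *, r--
l=1 r=17: min(19,1)*16=16 best=255, r--
l=1 r=16: min(19,6)*15=90 best=255, r--
l=1 r=15: min(19,7)*14=98 best=255, r--
l=1 r=14: min(19,7)*13=91 best=255, r--
l=1 r=13: min(19,11)*12=132 best=255, r--
l=1 r=12: min(19,19)*11=209 best=255, r--
l=1 r=11: min(19,18)*10=180 best=255, r--
l=1 r=10: min(19,19)*9=171 best=255, r--
l=1 r=9: min(19,1)*8=8 best=255, r--
l=1 r=8: min(19,7)*7=49 best=255, r--
l=1 r=7: min(19,10)*6=60 best=255, r--
l=1 r=6: min(19,8)*5=40 best=255, r--
l=1 r=5: min(19,9)*4=36 best=255, r--
l=1 r=4: min(19,6)*3=18 best=255, r--
l=1 r=3: min(19,16)*2=32 best=255, r--
l=1 r=2: min(19,4)*1=4 best=255, r--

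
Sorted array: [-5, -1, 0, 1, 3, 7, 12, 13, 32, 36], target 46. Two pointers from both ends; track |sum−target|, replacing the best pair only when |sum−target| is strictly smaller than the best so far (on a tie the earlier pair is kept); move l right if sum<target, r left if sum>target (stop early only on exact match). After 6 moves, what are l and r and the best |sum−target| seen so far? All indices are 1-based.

[1,10] -5+36=31 d=15 * → l++
[2,10] -1+36=35 d=11 * → l++
[3,10] 0+36=36 d=10 * → l++
[4,10] 1+36=37 d=9 * → l++
[5,10] 3+36=39 d=7 * → l++
[6,10] 7+36=43 d=3 * → l++

l=7, r=10, best |Δ|=3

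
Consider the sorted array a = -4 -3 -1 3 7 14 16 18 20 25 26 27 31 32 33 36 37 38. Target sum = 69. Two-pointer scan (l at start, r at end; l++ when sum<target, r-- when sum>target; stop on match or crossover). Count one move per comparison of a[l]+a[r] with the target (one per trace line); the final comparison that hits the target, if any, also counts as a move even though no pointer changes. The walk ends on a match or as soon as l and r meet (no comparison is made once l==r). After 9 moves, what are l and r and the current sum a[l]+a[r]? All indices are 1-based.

l=10, r=18, sum=63

[1,18] -4+38=34 <69 → l++
[2,18] -3+38=35 <69 → l++
[3,18] -1+38=37 <69 → l++
[4,18] 3+38=41 <69 → l++
[5,18] 7+38=45 <69 → l++
[6,18] 14+38=52 <69 → l++
[7,18] 16+38=54 <69 → l++
[8,18] 18+38=56 <69 → l++
[9,18] 20+38=58 <69 → l++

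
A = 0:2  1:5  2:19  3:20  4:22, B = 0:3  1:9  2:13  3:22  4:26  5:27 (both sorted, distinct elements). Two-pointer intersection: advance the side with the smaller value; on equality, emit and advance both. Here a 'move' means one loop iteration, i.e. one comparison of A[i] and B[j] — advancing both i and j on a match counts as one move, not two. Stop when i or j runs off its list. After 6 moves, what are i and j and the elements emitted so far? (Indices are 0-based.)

i=3, j=3, emitted=[]

i=0 j=0: 2<3, i++
i=1 j=0: 5>3, j++
i=1 j=1: 5<9, i++
i=2 j=1: 19>9, j++
i=2 j=2: 19>13, j++
i=2 j=3: 19<22, i++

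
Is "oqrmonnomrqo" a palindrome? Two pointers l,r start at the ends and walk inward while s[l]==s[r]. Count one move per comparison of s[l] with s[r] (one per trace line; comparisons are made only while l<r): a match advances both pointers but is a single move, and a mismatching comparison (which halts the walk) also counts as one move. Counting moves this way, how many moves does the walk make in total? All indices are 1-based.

[1,12] 'o'=='o' → l++,r--
[2,11] 'q'=='q' → l++,r--
[3,10] 'r'=='r' → l++,r--
[4,9] 'm'=='m' → l++,r--
[5,8] 'o'=='o' → l++,r--
[6,7] 'n'=='n' → l++,r--

6 moves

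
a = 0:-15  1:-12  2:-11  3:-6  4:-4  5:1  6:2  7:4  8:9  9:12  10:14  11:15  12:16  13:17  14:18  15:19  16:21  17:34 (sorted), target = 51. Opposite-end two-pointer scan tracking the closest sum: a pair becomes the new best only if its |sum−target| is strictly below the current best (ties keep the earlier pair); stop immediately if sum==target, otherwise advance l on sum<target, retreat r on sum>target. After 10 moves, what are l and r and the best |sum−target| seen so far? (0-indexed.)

l=10, r=17, best |Δ|=5

[0,17] -15+34=19 d=32 * → l++
[1,17] -12+34=22 d=29 * → l++
[2,17] -11+34=23 d=28 * → l++
[3,17] -6+34=28 d=23 * → l++
[4,17] -4+34=30 d=21 * → l++
[5,17] 1+34=35 d=16 * → l++
[6,17] 2+34=36 d=15 * → l++
[7,17] 4+34=38 d=13 * → l++
[8,17] 9+34=43 d=8 * → l++
[9,17] 12+34=46 d=5 * → l++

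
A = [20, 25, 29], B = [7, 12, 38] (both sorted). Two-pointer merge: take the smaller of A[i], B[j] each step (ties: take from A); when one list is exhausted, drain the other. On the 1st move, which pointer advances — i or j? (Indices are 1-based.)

j

i=1 j=1: A[i]=20>B[j]=7 take 7, j++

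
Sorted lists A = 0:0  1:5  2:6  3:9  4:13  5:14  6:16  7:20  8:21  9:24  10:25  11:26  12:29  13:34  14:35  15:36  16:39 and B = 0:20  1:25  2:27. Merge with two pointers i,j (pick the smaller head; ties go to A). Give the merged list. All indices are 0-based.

[0, 5, 6, 9, 13, 14, 16, 20, 20, 21, 24, 25, 25, 26, 27, 29, 34, 35, 36, 39]

[i=0,j=0] A[i]=0<=B[j]=20 take 0 → i++
[i=1,j=0] A[i]=5<=B[j]=20 take 5 → i++
[i=2,j=0] A[i]=6<=B[j]=20 take 6 → i++
[i=3,j=0] A[i]=9<=B[j]=20 take 9 → i++
[i=4,j=0] A[i]=13<=B[j]=20 take 13 → i++
[i=5,j=0] A[i]=14<=B[j]=20 take 14 → i++
[i=6,j=0] A[i]=16<=B[j]=20 take 16 → i++
[i=7,j=0] A[i]=20<=B[j]=20 take 20 → i++
[i=8,j=0] A[i]=21>B[j]=20 take 20 → j++
[i=8,j=1] A[i]=21<=B[j]=25 take 21 → i++
[i=9,j=1] A[i]=24<=B[j]=25 take 24 → i++
[i=10,j=1] A[i]=25<=B[j]=25 take 25 → i++
[i=11,j=1] A[i]=26>B[j]=25 take 25 → j++
[i=11,j=2] A[i]=26<=B[j]=27 take 26 → i++
[i=12,j=2] A[i]=29>B[j]=27 take 27 → j++
[i=12,j=3] B done, take A[i]=29 → i++
[i=13,j=3] B done, take A[i]=34 → i++
[i=14,j=3] B done, take A[i]=35 → i++
[i=15,j=3] B done, take A[i]=36 → i++
[i=16,j=3] B done, take A[i]=39 → i++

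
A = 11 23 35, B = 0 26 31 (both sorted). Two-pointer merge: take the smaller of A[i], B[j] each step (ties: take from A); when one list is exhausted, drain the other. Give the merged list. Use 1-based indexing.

[i=1,j=1] A[i]=11>B[j]=0 take 0 → j++
[i=1,j=2] A[i]=11<=B[j]=26 take 11 → i++
[i=2,j=2] A[i]=23<=B[j]=26 take 23 → i++
[i=3,j=2] A[i]=35>B[j]=26 take 26 → j++
[i=3,j=3] A[i]=35>B[j]=31 take 31 → j++
[i=3,j=4] B done, take A[i]=35 → i++

[0, 11, 23, 26, 31, 35]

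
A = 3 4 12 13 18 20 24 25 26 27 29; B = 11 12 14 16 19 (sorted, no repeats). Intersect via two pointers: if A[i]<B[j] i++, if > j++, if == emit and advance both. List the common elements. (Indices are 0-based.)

intersection = [12]

[i=0,j=0] 3<11 → i++
[i=1,j=0] 4<11 → i++
[i=2,j=0] 12>11 → j++
[i=2,j=1] 12==12 emit → i++,j++
[i=3,j=2] 13<14 → i++
[i=4,j=2] 18>14 → j++
[i=4,j=3] 18>16 → j++
[i=4,j=4] 18<19 → i++
[i=5,j=4] 20>19 → j++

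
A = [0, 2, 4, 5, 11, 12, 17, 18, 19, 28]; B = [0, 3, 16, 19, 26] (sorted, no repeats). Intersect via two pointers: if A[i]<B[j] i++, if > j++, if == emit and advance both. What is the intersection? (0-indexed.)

i=0 j=0: 0==0 emit, i++,j++
i=1 j=1: 2<3, i++
i=2 j=1: 4>3, j++
i=2 j=2: 4<16, i++
i=3 j=2: 5<16, i++
i=4 j=2: 11<16, i++
i=5 j=2: 12<16, i++
i=6 j=2: 17>16, j++
i=6 j=3: 17<19, i++
i=7 j=3: 18<19, i++
i=8 j=3: 19==19 emit, i++,j++
i=9 j=4: 28>26, j++

intersection = [0, 19]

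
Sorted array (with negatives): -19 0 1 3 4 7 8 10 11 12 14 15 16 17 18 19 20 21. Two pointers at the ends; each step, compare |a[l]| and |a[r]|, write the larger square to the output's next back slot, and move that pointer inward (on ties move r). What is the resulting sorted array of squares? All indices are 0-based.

l=0 r=17: |-19|<=|21| out[17]=441, r--
l=0 r=16: |-19|<=|20| out[16]=400, r--
l=0 r=15: |-19|<=|19| out[15]=361, r--
l=0 r=14: |-19|>|18| out[14]=361, l++
l=1 r=14: |0|<=|18| out[13]=324, r--
l=1 r=13: |0|<=|17| out[12]=289, r--
l=1 r=12: |0|<=|16| out[11]=256, r--
l=1 r=11: |0|<=|15| out[10]=225, r--
l=1 r=10: |0|<=|14| out[9]=196, r--
l=1 r=9: |0|<=|12| out[8]=144, r--
l=1 r=8: |0|<=|11| out[7]=121, r--
l=1 r=7: |0|<=|10| out[6]=100, r--
l=1 r=6: |0|<=|8| out[5]=64, r--
l=1 r=5: |0|<=|7| out[4]=49, r--
l=1 r=4: |0|<=|4| out[3]=16, r--
l=1 r=3: |0|<=|3| out[2]=9, r--
l=1 r=2: |0|<=|1| out[1]=1, r--
l=1 r=1: |0|<=|0| out[0]=0, r--

[0, 1, 9, 16, 49, 64, 100, 121, 144, 196, 225, 256, 289, 324, 361, 361, 400, 441]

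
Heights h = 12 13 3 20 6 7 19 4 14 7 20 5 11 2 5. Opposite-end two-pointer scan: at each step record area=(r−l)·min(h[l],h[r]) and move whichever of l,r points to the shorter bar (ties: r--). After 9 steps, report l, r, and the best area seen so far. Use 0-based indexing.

l=3, r=8, best area=140

[0,14] min(12,5)*14=70 best=70 * → r--
[0,13] min(12,2)*13=26 best=70 → r--
[0,12] min(12,11)*12=132 best=132 * → r--
[0,11] min(12,5)*11=55 best=132 → r--
[0,10] min(12,20)*10=120 best=132 → l++
[1,10] min(13,20)*9=117 best=132 → l++
[2,10] min(3,20)*8=24 best=132 → l++
[3,10] min(20,20)*7=140 best=140 * → r--
[3,9] min(20,7)*6=42 best=140 → r--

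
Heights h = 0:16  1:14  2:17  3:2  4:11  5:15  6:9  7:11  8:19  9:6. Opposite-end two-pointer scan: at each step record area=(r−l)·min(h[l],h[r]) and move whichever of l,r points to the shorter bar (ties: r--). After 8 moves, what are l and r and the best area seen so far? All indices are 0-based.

l=7, r=8, best area=128

[0,9] min(16,6)*9=54 best=54 * → r--
[0,8] min(16,19)*8=128 best=128 * → l++
[1,8] min(14,19)*7=98 best=128 → l++
[2,8] min(17,19)*6=102 best=128 → l++
[3,8] min(2,19)*5=10 best=128 → l++
[4,8] min(11,19)*4=44 best=128 → l++
[5,8] min(15,19)*3=45 best=128 → l++
[6,8] min(9,19)*2=18 best=128 → l++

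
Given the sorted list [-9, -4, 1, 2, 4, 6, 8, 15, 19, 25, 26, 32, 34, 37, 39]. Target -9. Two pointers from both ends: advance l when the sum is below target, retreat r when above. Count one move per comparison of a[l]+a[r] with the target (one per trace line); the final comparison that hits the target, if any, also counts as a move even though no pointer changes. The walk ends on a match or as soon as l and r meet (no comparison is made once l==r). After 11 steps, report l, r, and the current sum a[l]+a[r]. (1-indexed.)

l=1, r=4, sum=-7

[1,15] -9+39=30 >-9 → r--
[1,14] -9+37=28 >-9 → r--
[1,13] -9+34=25 >-9 → r--
[1,12] -9+32=23 >-9 → r--
[1,11] -9+26=17 >-9 → r--
[1,10] -9+25=16 >-9 → r--
[1,9] -9+19=10 >-9 → r--
[1,8] -9+15=6 >-9 → r--
[1,7] -9+8=-1 >-9 → r--
[1,6] -9+6=-3 >-9 → r--
[1,5] -9+4=-5 >-9 → r--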